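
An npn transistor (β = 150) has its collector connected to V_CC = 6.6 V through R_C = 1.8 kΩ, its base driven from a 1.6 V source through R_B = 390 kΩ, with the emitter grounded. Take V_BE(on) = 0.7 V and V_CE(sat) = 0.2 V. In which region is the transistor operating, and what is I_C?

Assume active. Base-emitter loop: I_B = (V_BB − V_BE)/R_B = (1.6 − 0.7)/390 = 0.00231 mA.
I_C = β·I_B = 150×0.00231 = 0.346 mA.
V_CE = V_CC − I_C·R_C = 6.6 − 0.346×1.8 = 5.98 V > V_CE(sat), so the active-region assumption holds.

active; I_C ≈ 0.35 mA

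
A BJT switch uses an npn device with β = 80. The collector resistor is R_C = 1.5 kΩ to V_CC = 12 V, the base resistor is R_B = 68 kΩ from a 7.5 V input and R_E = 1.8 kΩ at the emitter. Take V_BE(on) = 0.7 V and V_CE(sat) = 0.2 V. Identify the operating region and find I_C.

Assume active. Base-emitter loop: I_B = (V_BB − V_BE)/(R_B + (β+1)R_E) = (7.5 − 0.7)/(68 + 81×1.8) = 0.0318 mA.
I_C = β·I_B = 80×0.0318 = 2.54 mA.
V_CE = V_CC − I_C·R_C − I_E·R_E = 12 − 2.54×1.5 − 2.58×1.8 = 3.55 V > V_CE(sat), so the active-region assumption holds.

active; I_C ≈ 2.5 mA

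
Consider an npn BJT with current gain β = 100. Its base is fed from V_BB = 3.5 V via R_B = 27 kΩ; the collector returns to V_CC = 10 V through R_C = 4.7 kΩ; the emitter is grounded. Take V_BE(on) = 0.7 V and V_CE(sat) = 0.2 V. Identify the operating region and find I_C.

Assume active: I_B = (3.5 − 0.7)/27 = 0.104 mA, giving I_C = β·I_B = 10.4 mA.
But then V_CE = 10 − 10.4×4.7 = -38.7 V < V_CE(sat) = 0.2 V — impossible in the active region.
So the transistor is saturated. With V_CE = 0.2 V, I_C = (V_CC − 0.2)/R_C = 9.8/4.7 = 2.09 mA.
Check: β·I_B = 10.4 mA > I_C = 2.09 mA, confirming saturation.

saturation; I_C ≈ 2.1 mA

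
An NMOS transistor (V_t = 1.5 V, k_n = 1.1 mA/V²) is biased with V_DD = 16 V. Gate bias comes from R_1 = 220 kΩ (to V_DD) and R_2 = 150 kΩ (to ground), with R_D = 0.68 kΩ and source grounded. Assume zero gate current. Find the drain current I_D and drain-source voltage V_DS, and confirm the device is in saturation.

V_G = V_DD·R_2/(R_1+R_2) = 16×150/370 = 6.49 V. With the source grounded, V_GS = V_G = 6.49 V.
Assume saturation: I_D = (k_n/2)(V_GS − V_t)² = (1.1/2)×(6.49 − 1.5)² = 0.55×4.99² = 13.7 mA.
V_DS = V_DD − I_D·R_D = 16 − 13.7×0.68 = 6.7 V.
Saturation requires V_DS ≥ V_GS − V_t = 4.99 V; 6.7 ≥ 4.99 ✓.

I_D ≈ 14 mA, V_DS ≈ 6.7 V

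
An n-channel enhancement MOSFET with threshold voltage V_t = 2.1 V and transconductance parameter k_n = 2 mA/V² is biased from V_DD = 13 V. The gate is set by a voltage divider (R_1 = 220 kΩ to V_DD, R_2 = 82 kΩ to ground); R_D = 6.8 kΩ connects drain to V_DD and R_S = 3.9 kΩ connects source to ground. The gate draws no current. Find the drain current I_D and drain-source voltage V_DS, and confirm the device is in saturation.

I_D ≈ 0.24 mA, V_DS ≈ 10 V

V_G = V_DD·R_2/(R_1+R_2) = 13×82/302 = 3.53 V.
Assume saturation: I_D = (k_n/2)(V_GS − V_t)² with V_GS = V_G − I_D·R_S = 3.53 − 3.9·I_D.
Substituting gives 15.2·I_D² − 12.2·I_D + 2.04 = 0, with roots I_D = 0.241 or 0.558 mA.
The root I_D = 0.558 mA gives V_GS = 1.35 V ≤ V_t, so take I_D = 0.241 mA.
Then V_GS = 2.59 V and V_DS = V_DD − I_D(R_D+R_S) = 13 − 0.241×10.7 = 10.4 V.
Saturation requires V_DS ≥ V_GS − V_t = 0.491 V; 10.4 ≥ 0.491 ✓.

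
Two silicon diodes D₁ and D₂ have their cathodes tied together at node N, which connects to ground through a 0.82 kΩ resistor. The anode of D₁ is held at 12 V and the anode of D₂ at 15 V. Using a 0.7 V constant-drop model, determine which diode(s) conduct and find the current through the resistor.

Assume both conduct. Then node N would need to be at both 12−0.7 = 11.3 V and 15−0.7 = 14.3 V, which is impossible.
Assume only D₂ conducts: V_N = 15 − 0.7 = 14.3 V, so I_R = 14.3/0.82 = 17.4 mA.
Check D₁: its anode-to-cathode voltage is 12 − 14.3 = -2.3 V < 0.7 V, so it is off. The assumption is consistent.

Only D₂ conducts; I_R ≈ 17 mA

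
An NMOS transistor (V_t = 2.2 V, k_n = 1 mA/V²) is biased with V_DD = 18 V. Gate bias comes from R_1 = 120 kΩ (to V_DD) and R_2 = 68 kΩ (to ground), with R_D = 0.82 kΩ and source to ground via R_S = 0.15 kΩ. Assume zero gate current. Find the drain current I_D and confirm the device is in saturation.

V_G = V_DD·R_2/(R_1+R_2) = 18×68/188 = 6.51 V.
Assume saturation: I_D = (k_n/2)(V_GS − V_t)² with V_GS = V_G − I_D·R_S = 6.51 − 0.15·I_D.
Substituting gives 0.0112·I_D² − 1.65·I_D + 9.29 = 0, with roots I_D = 5.88 or 140 mA.
The root I_D = 140 mA gives V_GS = -14.6 V ≤ V_t, so take I_D = 5.88 mA.
Then V_GS = 5.63 V and V_DS = V_DD − I_D(R_D+R_S) = 18 − 5.88×0.97 = 12.3 V.
Saturation requires V_DS ≥ V_GS − V_t = 3.43 V; 12.3 ≥ 3.43 ✓.

I_D ≈ 5.9 mA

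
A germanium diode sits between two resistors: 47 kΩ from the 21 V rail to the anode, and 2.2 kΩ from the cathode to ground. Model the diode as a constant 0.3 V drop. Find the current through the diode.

I ≈ 0.42 mA

The two resistors are in series with the diode, so KVL gives 21 = I·47 + 0.3 + I·2.2.
I = (21 − 0.3) / (47 + 2.2) kΩ = 20.7 / 49.2 = 0.421 mA.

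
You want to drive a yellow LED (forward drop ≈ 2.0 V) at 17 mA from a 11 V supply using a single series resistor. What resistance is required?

R ≈ 0.53 kΩ

The resistor drops V_S − V_D = 11 − 2.0 = 9 V at 17 mA.
R = 9 V / 17 mA = 0.529 kΩ.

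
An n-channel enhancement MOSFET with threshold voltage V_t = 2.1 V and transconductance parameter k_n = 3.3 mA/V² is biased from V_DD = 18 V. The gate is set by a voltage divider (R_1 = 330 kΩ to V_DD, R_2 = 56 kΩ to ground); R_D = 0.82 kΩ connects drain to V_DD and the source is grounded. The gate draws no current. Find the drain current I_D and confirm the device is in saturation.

I_D ≈ 0.43 mA

V_G = V_DD·R_2/(R_1+R_2) = 18×56/386 = 2.61 V. With the source grounded, V_GS = V_G = 2.61 V.
Assume saturation: I_D = (k_n/2)(V_GS − V_t)² = (3.3/2)×(2.61 − 2.1)² = 1.65×0.511² = 0.432 mA.
V_DS = V_DD − I_D·R_D = 18 − 0.432×0.82 = 17.6 V.
Saturation requires V_DS ≥ V_GS − V_t = 0.511 V; 17.6 ≥ 0.511 ✓.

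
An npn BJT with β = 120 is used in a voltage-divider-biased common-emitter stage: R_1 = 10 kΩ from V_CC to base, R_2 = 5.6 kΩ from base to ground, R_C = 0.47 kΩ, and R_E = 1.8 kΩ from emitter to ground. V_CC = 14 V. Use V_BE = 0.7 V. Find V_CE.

V_CE ≈ 8.6 V

Thevenize the base divider: V_Th = V_CC·R_2/(R_1+R_2) = 14×5.6/15.6 = 5.03 V, R_Th = R_1‖R_2 = 3.59 kΩ.
Base-emitter loop: V_Th = I_B·R_Th + V_BE + (β+1)I_B·R_E, so I_B = (5.03 − 0.7) / (3.59 + 121×1.8) = 0.0195 mA.
I_C = β·I_B = 120×0.0195 = 2.34 mA, and I_E = (β+1)I_B = 2.36 mA.
V_CE = V_CC − I_C·R_C − I_E·R_E = 14 − 2.34×0.47 − 2.36×1.8 = 8.64 V.
V_CE = 8.64 V > 0.2 V confirms active-region operation.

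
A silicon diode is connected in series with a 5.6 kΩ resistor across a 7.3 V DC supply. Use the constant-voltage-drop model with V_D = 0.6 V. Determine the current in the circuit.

I ≈ 1.2 mA

KVL around the loop: 7.3 = V_D + I·R = 0.6 + I × 5.6 kΩ.
So I = (7.3 − 0.6) / 5.6 kΩ = 6.7 / 5.6 = 1.2 mA.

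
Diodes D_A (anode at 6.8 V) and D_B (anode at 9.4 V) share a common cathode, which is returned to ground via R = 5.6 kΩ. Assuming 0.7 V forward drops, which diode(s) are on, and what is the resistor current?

Only D_B conducts; I_R ≈ 1.6 mA

Assume both conduct. Then node N would need to be at both 6.8−0.7 = 6.1 V and 9.4−0.7 = 8.7 V, which is impossible.
Assume only D_B conducts: V_N = 9.4 − 0.7 = 8.7 V, so I_R = 8.7/5.6 = 1.55 mA.
Check D_A: its anode-to-cathode voltage is 6.8 − 8.7 = -1.9 V < 0.7 V, so it is off. The assumption is consistent.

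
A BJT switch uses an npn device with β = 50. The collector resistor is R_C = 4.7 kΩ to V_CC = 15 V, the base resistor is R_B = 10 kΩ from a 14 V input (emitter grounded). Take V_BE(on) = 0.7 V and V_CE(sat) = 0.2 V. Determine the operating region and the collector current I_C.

saturation; I_C ≈ 3.1 mA

Assume active: I_B = (14 − 0.7)/10 = 1.33 mA, giving I_C = β·I_B = 66.5 mA.
But then V_CE = 15 − 66.5×4.7 = -298 V < V_CE(sat) = 0.2 V — impossible in the active region.
So the transistor is saturated. With V_CE = 0.2 V, I_C = (V_CC − 0.2)/R_C = 14.8/4.7 = 3.15 mA.
Check: β·I_B = 66.5 mA > I_C = 3.15 mA, confirming saturation.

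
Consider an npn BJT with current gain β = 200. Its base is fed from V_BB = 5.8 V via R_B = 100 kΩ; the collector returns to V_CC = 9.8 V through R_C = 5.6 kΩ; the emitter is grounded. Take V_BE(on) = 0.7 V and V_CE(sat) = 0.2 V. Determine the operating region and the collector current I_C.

saturation; I_C ≈ 1.7 mA

Assume active: I_B = (5.8 − 0.7)/100 = 0.051 mA, giving I_C = β·I_B = 10.2 mA.
But then V_CE = 9.8 − 10.2×5.6 = -47.3 V < V_CE(sat) = 0.2 V — impossible in the active region.
So the transistor is saturated. With V_CE = 0.2 V, I_C = (V_CC − 0.2)/R_C = 9.6/5.6 = 1.71 mA.
Check: β·I_B = 10.2 mA > I_C = 1.71 mA, confirming saturation.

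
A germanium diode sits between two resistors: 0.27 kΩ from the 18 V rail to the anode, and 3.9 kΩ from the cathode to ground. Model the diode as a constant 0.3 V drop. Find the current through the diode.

I ≈ 4.2 mA

The two resistors are in series with the diode, so KVL gives 18 = I·0.27 + 0.3 + I·3.9.
I = (18 − 0.3) / (0.27 + 3.9) kΩ = 17.7 / 4.17 = 4.24 mA.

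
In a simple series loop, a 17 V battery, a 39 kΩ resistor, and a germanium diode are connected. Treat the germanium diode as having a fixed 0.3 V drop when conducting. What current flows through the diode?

KVL around the loop: 17 = V_D + I·R = 0.3 + I × 39 kΩ.
So I = (17 − 0.3) / 39 kΩ = 16.7 / 39 = 0.428 mA.

I ≈ 0.43 mA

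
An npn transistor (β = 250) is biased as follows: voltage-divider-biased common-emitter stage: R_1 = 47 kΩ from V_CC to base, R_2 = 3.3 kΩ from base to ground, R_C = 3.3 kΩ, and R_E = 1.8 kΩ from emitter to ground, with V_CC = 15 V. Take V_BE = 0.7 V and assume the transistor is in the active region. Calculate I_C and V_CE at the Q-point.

Thevenize the base divider: V_Th = V_CC·R_2/(R_1+R_2) = 15×3.3/50.3 = 0.984 V, R_Th = R_1‖R_2 = 3.08 kΩ.
Base-emitter loop: V_Th = I_B·R_Th + V_BE + (β+1)I_B·R_E, so I_B = (0.984 − 0.7) / (3.08 + 251×1.8) = 0.000625 mA.
I_C = β·I_B = 250×0.000625 = 0.156 mA, and I_E = (β+1)I_B = 0.157 mA.
V_CE = V_CC − I_C·R_C − I_E·R_E = 15 − 0.156×3.3 − 0.157×1.8 = 14.2 V.
V_CE = 14.2 V > 0.2 V confirms active-region operation.

I_C ≈ 0.16 mA, V_CE ≈ 14 V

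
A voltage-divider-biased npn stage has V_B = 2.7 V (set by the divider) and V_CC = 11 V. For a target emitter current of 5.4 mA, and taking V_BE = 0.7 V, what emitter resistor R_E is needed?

V_E = V_B − V_BE = 2.7 − 0.7 = 2 V.
R_E = V_E / I_E = 2 / 5.4 = 0.37 kΩ.

R_E ≈ 0.37 kΩ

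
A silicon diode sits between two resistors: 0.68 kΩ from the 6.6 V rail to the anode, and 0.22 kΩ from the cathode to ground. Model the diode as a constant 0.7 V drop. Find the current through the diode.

I ≈ 6.6 mA

The two resistors are in series with the diode, so KVL gives 6.6 = I·0.68 + 0.7 + I·0.22.
I = (6.6 − 0.7) / (0.68 + 0.22) kΩ = 5.9 / 0.9 = 6.56 mA.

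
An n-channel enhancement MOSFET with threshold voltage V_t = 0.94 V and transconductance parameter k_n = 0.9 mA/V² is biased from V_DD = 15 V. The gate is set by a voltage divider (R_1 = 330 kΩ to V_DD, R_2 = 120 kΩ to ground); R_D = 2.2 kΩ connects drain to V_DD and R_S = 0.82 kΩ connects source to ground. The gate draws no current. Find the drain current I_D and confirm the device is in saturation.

I_D ≈ 1.5 mA

V_G = V_DD·R_2/(R_1+R_2) = 15×120/450 = 4 V.
Assume saturation: I_D = (k_n/2)(V_GS − V_t)² with V_GS = V_G − I_D·R_S = 4 − 0.82·I_D.
Substituting gives 0.303·I_D² − 3.26·I_D + 4.21 = 0, with roots I_D = 1.5 or 9.27 mA.
The root I_D = 9.27 mA gives V_GS = -3.6 V ≤ V_t, so take I_D = 1.5 mA.
Then V_GS = 2.77 V and V_DS = V_DD − I_D(R_D+R_S) = 15 − 1.5×3.02 = 10.5 V.
Saturation requires V_DS ≥ V_GS − V_t = 1.83 V; 10.5 ≥ 1.83 ✓.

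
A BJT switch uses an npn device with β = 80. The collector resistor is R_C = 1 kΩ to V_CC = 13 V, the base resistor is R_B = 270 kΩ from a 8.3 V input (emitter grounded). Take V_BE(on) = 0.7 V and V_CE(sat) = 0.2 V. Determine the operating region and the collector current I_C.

Assume active. Base-emitter loop: I_B = (V_BB − V_BE)/R_B = (8.3 − 0.7)/270 = 0.0281 mA.
I_C = β·I_B = 80×0.0281 = 2.25 mA.
V_CE = V_CC − I_C·R_C = 13 − 2.25×1 = 10.7 V > V_CE(sat), so the active-region assumption holds.

active; I_C ≈ 2.3 mA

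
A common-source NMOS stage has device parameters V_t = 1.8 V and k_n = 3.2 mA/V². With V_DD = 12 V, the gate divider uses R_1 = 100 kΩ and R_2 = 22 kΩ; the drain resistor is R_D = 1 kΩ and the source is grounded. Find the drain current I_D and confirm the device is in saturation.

V_G = V_DD·R_2/(R_1+R_2) = 12×22/122 = 2.16 V. With the source grounded, V_GS = V_G = 2.16 V.
Assume saturation: I_D = (k_n/2)(V_GS − V_t)² = (3.2/2)×(2.16 − 1.8)² = 1.6×0.364² = 0.212 mA.
V_DS = V_DD − I_D·R_D = 12 − 0.212×1 = 11.8 V.
Saturation requires V_DS ≥ V_GS − V_t = 0.364 V; 11.8 ≥ 0.364 ✓.

I_D ≈ 0.21 mA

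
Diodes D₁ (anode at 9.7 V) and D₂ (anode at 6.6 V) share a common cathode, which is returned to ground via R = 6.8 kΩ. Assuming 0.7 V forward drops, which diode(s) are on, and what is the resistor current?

Only D₁ conducts; I_R ≈ 1.3 mA

Assume both conduct. Then node N would need to be at both 9.7−0.7 = 9 V and 6.6−0.7 = 5.9 V, which is impossible.
Assume only D₁ conducts: V_N = 9.7 − 0.7 = 9 V, so I_R = 9/6.8 = 1.32 mA.
Check D₂: its anode-to-cathode voltage is 6.6 − 9 = -2.4 V < 0.7 V, so it is off. The assumption is consistent.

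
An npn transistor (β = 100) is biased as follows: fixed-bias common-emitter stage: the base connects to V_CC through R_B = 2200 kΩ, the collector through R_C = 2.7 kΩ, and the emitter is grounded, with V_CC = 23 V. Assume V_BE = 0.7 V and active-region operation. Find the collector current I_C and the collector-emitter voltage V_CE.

Base loop: V_CC = I_B·R_B + V_BE, so I_B = (23 − 0.7)/2200 kΩ = 0.0101 mA.
In the active region I_C = β·I_B = 100 × 0.0101 = 1.01 mA.
Collector loop: V_CE = V_CC − I_C·R_C = 23 − 1.01×2.7 = 20.3 V.
Since V_CE = 20.3 V > V_CE(sat) ≈ 0.2 V, the transistor is in the active region as assumed.

I_C ≈ 1 mA, V_CE ≈ 20 V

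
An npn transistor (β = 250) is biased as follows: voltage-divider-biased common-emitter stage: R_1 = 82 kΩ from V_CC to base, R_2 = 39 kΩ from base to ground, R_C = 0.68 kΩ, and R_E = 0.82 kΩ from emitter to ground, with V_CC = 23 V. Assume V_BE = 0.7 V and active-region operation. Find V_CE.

V_CE ≈ 12 V

Thevenize the base divider: V_Th = V_CC·R_2/(R_1+R_2) = 23×39/121 = 7.41 V, R_Th = R_1‖R_2 = 26.4 kΩ.
Base-emitter loop: V_Th = I_B·R_Th + V_BE + (β+1)I_B·R_E, so I_B = (7.41 − 0.7) / (26.4 + 251×0.82) = 0.0289 mA.
I_C = β·I_B = 250×0.0289 = 7.23 mA, and I_E = (β+1)I_B = 7.26 mA.
V_CE = V_CC − I_C·R_C − I_E·R_E = 23 − 7.23×0.68 − 7.26×0.82 = 12.1 V.
V_CE = 12.1 V > 0.2 V confirms active-region operation.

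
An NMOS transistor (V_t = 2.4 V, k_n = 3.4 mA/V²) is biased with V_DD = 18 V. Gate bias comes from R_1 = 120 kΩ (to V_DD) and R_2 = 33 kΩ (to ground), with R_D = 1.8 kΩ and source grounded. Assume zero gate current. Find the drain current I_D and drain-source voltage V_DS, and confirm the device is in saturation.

V_G = V_DD·R_2/(R_1+R_2) = 18×33/153 = 3.88 V. With the source grounded, V_GS = V_G = 3.88 V.
Assume saturation: I_D = (k_n/2)(V_GS − V_t)² = (3.4/2)×(3.88 − 2.4)² = 1.7×1.48² = 3.74 mA.
V_DS = V_DD − I_D·R_D = 18 − 3.74×1.8 = 11.3 V.
Saturation requires V_DS ≥ V_GS − V_t = 1.48 V; 11.3 ≥ 1.48 ✓.

I_D ≈ 3.7 mA, V_DS ≈ 11 V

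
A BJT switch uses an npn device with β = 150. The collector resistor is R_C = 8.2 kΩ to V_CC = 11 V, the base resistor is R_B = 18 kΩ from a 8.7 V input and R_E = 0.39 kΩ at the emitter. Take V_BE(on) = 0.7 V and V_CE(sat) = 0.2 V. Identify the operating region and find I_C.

saturation; I_C ≈ 1.2 mA

Assume active: I_B = (8.7 − 0.7)/(18 + 151×0.39) = 0.104 mA, I_C = β·I_B = 15.6 mA.
Then V_CE = 11 − 15.6×8.2 − 15.7×0.39 = -123 V < 0.2 V — the active assumption fails.
Re-solve with V_CE = 0.2 V. KCL at the emitter: V_E/R_E = (V_BB−0.7−V_E)/R_B + (V_CC−0.2−V_E)/R_C, giving V_E = 0.643 V.
I_C = (V_CC − 0.2 − V_E)/R_C = (10.8 − 0.643)/8.2 = 1.24 mA.
Check: I_B = (8 − 0.643)/18 = 0.409 mA, and β·I_B = 61.3 mA > I_C, confirming saturation.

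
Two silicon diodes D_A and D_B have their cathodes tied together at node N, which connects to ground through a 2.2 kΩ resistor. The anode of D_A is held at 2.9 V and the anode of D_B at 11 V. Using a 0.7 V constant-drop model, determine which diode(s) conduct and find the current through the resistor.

Assume both conduct. Then node N would need to be at both 2.9−0.7 = 2.2 V and 11−0.7 = 10.3 V, which is impossible.
Assume only D_B conducts: V_N = 11 − 0.7 = 10.3 V, so I_R = 10.3/2.2 = 4.68 mA.
Check D_A: its anode-to-cathode voltage is 2.9 − 10.3 = -7.4 V < 0.7 V, so it is off. The assumption is consistent.

Only D_B conducts; I_R ≈ 4.7 mA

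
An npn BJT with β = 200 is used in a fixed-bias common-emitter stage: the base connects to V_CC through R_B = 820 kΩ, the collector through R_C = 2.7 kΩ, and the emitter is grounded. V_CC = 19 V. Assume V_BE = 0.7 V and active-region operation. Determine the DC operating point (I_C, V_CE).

Base loop: V_CC = I_B·R_B + V_BE, so I_B = (19 − 0.7)/820 kΩ = 0.0223 mA.
In the active region I_C = β·I_B = 200 × 0.0223 = 4.46 mA.
Collector loop: V_CE = V_CC − I_C·R_C = 19 − 4.46×2.7 = 6.95 V.
Since V_CE = 6.95 V > V_CE(sat) ≈ 0.2 V, the transistor is in the active region as assumed.

I_C ≈ 4.5 mA, V_CE ≈ 6.9 V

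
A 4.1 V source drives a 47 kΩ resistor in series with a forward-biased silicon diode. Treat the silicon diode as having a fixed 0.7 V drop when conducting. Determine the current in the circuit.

I ≈ 0.072 mA

KVL around the loop: 4.1 = V_D + I·R = 0.7 + I × 47 kΩ.
So I = (4.1 − 0.7) / 47 kΩ = 3.4 / 47 = 0.0723 mA.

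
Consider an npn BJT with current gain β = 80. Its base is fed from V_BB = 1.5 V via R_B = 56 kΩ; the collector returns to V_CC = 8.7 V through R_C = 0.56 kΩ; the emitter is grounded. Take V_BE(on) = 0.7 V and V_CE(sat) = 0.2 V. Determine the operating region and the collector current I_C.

active; I_C ≈ 1.1 mA

Assume active. Base-emitter loop: I_B = (V_BB − V_BE)/R_B = (1.5 − 0.7)/56 = 0.0143 mA.
I_C = β·I_B = 80×0.0143 = 1.14 mA.
V_CE = V_CC − I_C·R_C = 8.7 − 1.14×0.56 = 8.06 V > V_CE(sat), so the active-region assumption holds.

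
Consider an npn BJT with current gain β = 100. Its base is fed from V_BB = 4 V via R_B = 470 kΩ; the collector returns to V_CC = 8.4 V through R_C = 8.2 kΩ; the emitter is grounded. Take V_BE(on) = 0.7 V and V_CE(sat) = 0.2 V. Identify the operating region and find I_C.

Assume active. Base-emitter loop: I_B = (V_BB − V_BE)/R_B = (4 − 0.7)/470 = 0.00702 mA.
I_C = β·I_B = 100×0.00702 = 0.702 mA.
V_CE = V_CC − I_C·R_C = 8.4 − 0.702×8.2 = 2.64 V > V_CE(sat), so the active-region assumption holds.

active; I_C ≈ 0.7 mA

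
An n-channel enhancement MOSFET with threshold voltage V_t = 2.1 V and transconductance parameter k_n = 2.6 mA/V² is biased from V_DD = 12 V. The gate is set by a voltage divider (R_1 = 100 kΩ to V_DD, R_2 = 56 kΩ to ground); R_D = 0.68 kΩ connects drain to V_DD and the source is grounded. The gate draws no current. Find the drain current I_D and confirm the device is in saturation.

I_D ≈ 6.3 mA

V_G = V_DD·R_2/(R_1+R_2) = 12×56/156 = 4.31 V. With the source grounded, V_GS = V_G = 4.31 V.
Assume saturation: I_D = (k_n/2)(V_GS − V_t)² = (2.6/2)×(4.31 − 2.1)² = 1.3×2.21² = 6.34 mA.
V_DS = V_DD − I_D·R_D = 12 − 6.34×0.68 = 7.69 V.
Saturation requires V_DS ≥ V_GS − V_t = 2.21 V; 7.69 ≥ 2.21 ✓.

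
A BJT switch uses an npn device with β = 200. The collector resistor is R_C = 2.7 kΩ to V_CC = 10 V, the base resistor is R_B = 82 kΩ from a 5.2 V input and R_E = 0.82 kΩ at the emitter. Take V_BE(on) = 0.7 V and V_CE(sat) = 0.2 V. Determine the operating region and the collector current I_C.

saturation; I_C ≈ 2.8 mA

Assume active: I_B = (5.2 − 0.7)/(82 + 201×0.82) = 0.0182 mA, I_C = β·I_B = 3.65 mA.
Then V_CE = 10 − 3.65×2.7 − 3.66×0.82 = -2.85 V < 0.2 V — the active assumption fails.
Re-solve with V_CE = 0.2 V. KCL at the emitter: V_E/R_E = (V_BB−0.7−V_E)/R_B + (V_CC−0.2−V_E)/R_C, giving V_E = 2.3 V.
I_C = (V_CC − 0.2 − V_E)/R_C = (9.8 − 2.3)/2.7 = 2.78 mA.
Check: I_B = (4.5 − 2.3)/82 = 0.0268 mA, and β·I_B = 5.37 mA > I_C, confirming saturation.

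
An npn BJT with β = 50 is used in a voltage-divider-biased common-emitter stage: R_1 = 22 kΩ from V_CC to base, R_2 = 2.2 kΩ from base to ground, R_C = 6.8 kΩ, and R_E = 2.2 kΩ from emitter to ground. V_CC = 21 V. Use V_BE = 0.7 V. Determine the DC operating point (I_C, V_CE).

I_C ≈ 0.53 mA, V_CE ≈ 16 V

Thevenize the base divider: V_Th = V_CC·R_2/(R_1+R_2) = 21×2.2/24.2 = 1.91 V, R_Th = R_1‖R_2 = 2 kΩ.
Base-emitter loop: V_Th = I_B·R_Th + V_BE + (β+1)I_B·R_E, so I_B = (1.91 − 0.7) / (2 + 51×2.2) = 0.0106 mA.
I_C = β·I_B = 50×0.0106 = 0.529 mA, and I_E = (β+1)I_B = 0.54 mA.
V_CE = V_CC − I_C·R_C − I_E·R_E = 21 − 0.529×6.8 − 0.54×2.2 = 16.2 V.
V_CE = 16.2 V > 0.2 V confirms active-region operation.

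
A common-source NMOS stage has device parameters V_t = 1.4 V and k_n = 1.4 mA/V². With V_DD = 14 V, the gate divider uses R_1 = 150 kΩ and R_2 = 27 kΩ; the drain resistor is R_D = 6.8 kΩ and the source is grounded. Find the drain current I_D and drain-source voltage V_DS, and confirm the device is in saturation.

V_G = V_DD·R_2/(R_1+R_2) = 14×27/177 = 2.14 V. With the source grounded, V_GS = V_G = 2.14 V.
Assume saturation: I_D = (k_n/2)(V_GS − V_t)² = (1.4/2)×(2.14 − 1.4)² = 0.7×0.736² = 0.379 mA.
V_DS = V_DD − I_D·R_D = 14 − 0.379×6.8 = 11.4 V.
Saturation requires V_DS ≥ V_GS − V_t = 0.736 V; 11.4 ≥ 0.736 ✓.

I_D ≈ 0.38 mA, V_DS ≈ 11 V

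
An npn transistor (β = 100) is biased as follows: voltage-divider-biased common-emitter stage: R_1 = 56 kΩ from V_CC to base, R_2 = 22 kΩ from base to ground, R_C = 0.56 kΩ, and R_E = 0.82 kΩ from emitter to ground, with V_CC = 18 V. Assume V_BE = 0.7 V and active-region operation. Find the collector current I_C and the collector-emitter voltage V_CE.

Thevenize the base divider: V_Th = V_CC·R_2/(R_1+R_2) = 18×22/78 = 5.08 V, R_Th = R_1‖R_2 = 15.8 kΩ.
Base-emitter loop: V_Th = I_B·R_Th + V_BE + (β+1)I_B·R_E, so I_B = (5.08 − 0.7) / (15.8 + 101×0.82) = 0.0444 mA.
I_C = β·I_B = 100×0.0444 = 4.44 mA, and I_E = (β+1)I_B = 4.48 mA.
V_CE = V_CC − I_C·R_C − I_E·R_E = 18 − 4.44×0.56 − 4.48×0.82 = 11.8 V.
V_CE = 11.8 V > 0.2 V confirms active-region operation.

I_C ≈ 4.4 mA, V_CE ≈ 12 V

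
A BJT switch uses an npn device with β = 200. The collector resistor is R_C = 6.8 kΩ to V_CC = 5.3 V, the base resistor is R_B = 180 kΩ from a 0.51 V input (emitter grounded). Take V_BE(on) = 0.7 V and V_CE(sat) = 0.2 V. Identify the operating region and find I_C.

V_BB = 0.51 V ≤ V_BE(on) = 0.7 V, so the base-emitter junction is not forward biased.
The transistor is in cutoff: I_B = I_C = 0.

cutoff; I_C ≈ 0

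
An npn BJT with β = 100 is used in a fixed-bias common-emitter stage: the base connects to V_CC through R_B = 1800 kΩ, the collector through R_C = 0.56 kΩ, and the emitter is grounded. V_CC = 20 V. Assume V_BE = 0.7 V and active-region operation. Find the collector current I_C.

I_C ≈ 1.1 mA

Base loop: V_CC = I_B·R_B + V_BE, so I_B = (20 − 0.7)/1800 kΩ = 0.0107 mA.
In the active region I_C = β·I_B = 100 × 0.0107 = 1.07 mA.
Collector loop: V_CE = V_CC − I_C·R_C = 20 − 1.07×0.56 = 19.4 V.
Since V_CE = 19.4 V > V_CE(sat) ≈ 0.2 V, the transistor is in the active region as assumed.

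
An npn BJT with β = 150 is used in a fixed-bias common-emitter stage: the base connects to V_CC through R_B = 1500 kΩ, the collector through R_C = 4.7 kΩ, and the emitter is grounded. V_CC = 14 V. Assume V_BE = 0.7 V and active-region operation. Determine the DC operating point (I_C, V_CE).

I_C ≈ 1.3 mA, V_CE ≈ 7.7 V

Base loop: V_CC = I_B·R_B + V_BE, so I_B = (14 − 0.7)/1500 kΩ = 0.00887 mA.
In the active region I_C = β·I_B = 150 × 0.00887 = 1.33 mA.
Collector loop: V_CE = V_CC − I_C·R_C = 14 − 1.33×4.7 = 7.75 V.
Since V_CE = 7.75 V > V_CE(sat) ≈ 0.2 V, the transistor is in the active region as assumed.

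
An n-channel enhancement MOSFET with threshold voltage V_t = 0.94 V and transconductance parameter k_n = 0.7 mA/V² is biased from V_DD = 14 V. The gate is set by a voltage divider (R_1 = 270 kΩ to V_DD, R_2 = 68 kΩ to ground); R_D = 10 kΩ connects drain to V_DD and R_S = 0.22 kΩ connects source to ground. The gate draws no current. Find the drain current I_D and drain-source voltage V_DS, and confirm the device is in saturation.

I_D ≈ 0.97 mA, V_DS ≈ 4.1 V

V_G = V_DD·R_2/(R_1+R_2) = 14×68/338 = 2.82 V.
Assume saturation: I_D = (k_n/2)(V_GS − V_t)² with V_GS = V_G − I_D·R_S = 2.82 − 0.22·I_D.
Substituting gives 0.0169·I_D² − 1.29·I_D + 1.23 = 0, with roots I_D = 0.969 or 75.1 mA.
The root I_D = 75.1 mA gives V_GS = -13.7 V ≤ V_t, so take I_D = 0.969 mA.
Then V_GS = 2.6 V and V_DS = V_DD − I_D(R_D+R_S) = 14 − 0.969×10.2 = 4.1 V.
Saturation requires V_DS ≥ V_GS − V_t = 1.66 V; 4.1 ≥ 1.66 ✓.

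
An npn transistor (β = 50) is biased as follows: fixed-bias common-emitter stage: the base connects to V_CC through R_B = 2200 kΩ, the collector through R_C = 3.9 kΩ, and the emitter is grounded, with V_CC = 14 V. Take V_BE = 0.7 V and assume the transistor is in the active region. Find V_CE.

Base loop: V_CC = I_B·R_B + V_BE, so I_B = (14 − 0.7)/2200 kΩ = 0.00605 mA.
In the active region I_C = β·I_B = 50 × 0.00605 = 0.302 mA.
Collector loop: V_CE = V_CC − I_C·R_C = 14 − 0.302×3.9 = 12.8 V.
Since V_CE = 12.8 V > V_CE(sat) ≈ 0.2 V, the transistor is in the active region as assumed.

V_CE ≈ 13 V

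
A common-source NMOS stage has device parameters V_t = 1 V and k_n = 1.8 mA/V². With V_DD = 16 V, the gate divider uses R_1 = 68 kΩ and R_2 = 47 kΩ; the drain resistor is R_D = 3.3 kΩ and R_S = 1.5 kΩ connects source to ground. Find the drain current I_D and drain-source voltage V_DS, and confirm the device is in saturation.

V_G = V_DD·R_2/(R_1+R_2) = 16×47/115 = 6.54 V.
Assume saturation: I_D = (k_n/2)(V_GS − V_t)² with V_GS = V_G − I_D·R_S = 6.54 − 1.5·I_D.
Substituting gives 2.03·I_D² − 16·I_D + 27.6 = 0, with roots I_D = 2.57 or 5.31 mA.
The root I_D = 5.31 mA gives V_GS = -1.43 V ≤ V_t, so take I_D = 2.57 mA.
Then V_GS = 2.69 V and V_DS = V_DD − I_D(R_D+R_S) = 16 − 2.57×4.8 = 3.68 V.
Saturation requires V_DS ≥ V_GS − V_t = 1.69 V; 3.68 ≥ 1.69 ✓.

I_D ≈ 2.6 mA, V_DS ≈ 3.7 V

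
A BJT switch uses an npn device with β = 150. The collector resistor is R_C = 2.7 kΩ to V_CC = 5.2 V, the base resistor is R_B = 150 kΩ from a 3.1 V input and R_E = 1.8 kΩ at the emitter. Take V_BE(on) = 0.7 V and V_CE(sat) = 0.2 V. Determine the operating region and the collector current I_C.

Assume active. Base-emitter loop: I_B = (V_BB − V_BE)/(R_B + (β+1)R_E) = (3.1 − 0.7)/(150 + 151×1.8) = 0.00569 mA.
I_C = β·I_B = 150×0.00569 = 0.853 mA.
V_CE = V_CC − I_C·R_C − I_E·R_E = 5.2 − 0.853×2.7 − 0.859×1.8 = 1.35 V > V_CE(sat), so the active-region assumption holds.

active; I_C ≈ 0.85 mA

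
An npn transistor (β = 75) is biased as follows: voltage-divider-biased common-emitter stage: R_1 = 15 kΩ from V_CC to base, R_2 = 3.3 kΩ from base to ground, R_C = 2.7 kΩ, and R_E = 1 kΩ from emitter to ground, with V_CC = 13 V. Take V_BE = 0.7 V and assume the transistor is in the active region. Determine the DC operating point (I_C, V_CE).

Thevenize the base divider: V_Th = V_CC·R_2/(R_1+R_2) = 13×3.3/18.3 = 2.34 V, R_Th = R_1‖R_2 = 2.7 kΩ.
Base-emitter loop: V_Th = I_B·R_Th + V_BE + (β+1)I_B·R_E, so I_B = (2.34 − 0.7) / (2.7 + 76×1) = 0.0209 mA.
I_C = β·I_B = 75×0.0209 = 1.57 mA, and I_E = (β+1)I_B = 1.59 mA.
V_CE = V_CC − I_C·R_C − I_E·R_E = 13 − 1.57×2.7 − 1.59×1 = 7.18 V.
V_CE = 7.18 V > 0.2 V confirms active-region operation.

I_C ≈ 1.6 mA, V_CE ≈ 7.2 V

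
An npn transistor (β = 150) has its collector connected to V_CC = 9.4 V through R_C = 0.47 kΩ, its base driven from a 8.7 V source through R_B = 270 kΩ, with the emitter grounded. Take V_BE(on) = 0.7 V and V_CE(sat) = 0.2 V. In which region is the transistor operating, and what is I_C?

active; I_C ≈ 4.4 mA

Assume active. Base-emitter loop: I_B = (V_BB − V_BE)/R_B = (8.7 − 0.7)/270 = 0.0296 mA.
I_C = β·I_B = 150×0.0296 = 4.44 mA.
V_CE = V_CC − I_C·R_C = 9.4 − 4.44×0.47 = 7.31 V > V_CE(sat), so the active-region assumption holds.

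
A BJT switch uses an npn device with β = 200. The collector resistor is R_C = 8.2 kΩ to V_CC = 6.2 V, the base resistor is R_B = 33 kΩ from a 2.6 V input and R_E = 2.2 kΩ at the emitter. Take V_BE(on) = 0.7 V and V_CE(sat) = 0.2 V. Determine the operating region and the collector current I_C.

Assume active: I_B = (2.6 − 0.7)/(33 + 201×2.2) = 0.004 mA, I_C = β·I_B = 0.8 mA.
Then V_CE = 6.2 − 0.8×8.2 − 0.804×2.2 = -2.13 V < 0.2 V — the active assumption fails.
Re-solve with V_CE = 0.2 V. KCL at the emitter: V_E/R_E = (V_BB−0.7−V_E)/R_B + (V_CC−0.2−V_E)/R_C, giving V_E = 1.3 V.
I_C = (V_CC − 0.2 − V_E)/R_C = (6 − 1.3)/8.2 = 0.573 mA.
Check: I_B = (1.9 − 1.3)/33 = 0.0182 mA, and β·I_B = 3.63 mA > I_C, confirming saturation.

saturation; I_C ≈ 0.57 mA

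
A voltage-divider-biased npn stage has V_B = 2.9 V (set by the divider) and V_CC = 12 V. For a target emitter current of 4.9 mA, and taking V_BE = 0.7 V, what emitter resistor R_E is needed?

V_E = V_B − V_BE = 2.9 − 0.7 = 2.2 V.
R_E = V_E / I_E = 2.2 / 4.9 = 0.449 kΩ.

R_E ≈ 0.45 kΩ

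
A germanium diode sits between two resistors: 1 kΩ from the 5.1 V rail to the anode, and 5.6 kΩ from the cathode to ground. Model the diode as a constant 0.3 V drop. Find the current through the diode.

The two resistors are in series with the diode, so KVL gives 5.1 = I·1 + 0.3 + I·5.6.
I = (5.1 − 0.3) / (1 + 5.6) kΩ = 4.8 / 6.6 = 0.727 mA.

I ≈ 0.73 mA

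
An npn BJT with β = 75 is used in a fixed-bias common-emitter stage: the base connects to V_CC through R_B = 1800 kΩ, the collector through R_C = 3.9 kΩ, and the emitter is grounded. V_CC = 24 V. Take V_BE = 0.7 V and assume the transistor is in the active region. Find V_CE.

V_CE ≈ 20 V

Base loop: V_CC = I_B·R_B + V_BE, so I_B = (24 − 0.7)/1800 kΩ = 0.0129 mA.
In the active region I_C = β·I_B = 75 × 0.0129 = 0.971 mA.
Collector loop: V_CE = V_CC − I_C·R_C = 24 − 0.971×3.9 = 20.2 V.
Since V_CE = 20.2 V > V_CE(sat) ≈ 0.2 V, the transistor is in the active region as assumed.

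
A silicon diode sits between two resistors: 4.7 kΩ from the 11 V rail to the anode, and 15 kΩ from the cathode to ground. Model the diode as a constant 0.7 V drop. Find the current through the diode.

The two resistors are in series with the diode, so KVL gives 11 = I·4.7 + 0.7 + I·15.
I = (11 − 0.7) / (4.7 + 15) kΩ = 10.3 / 19.7 = 0.523 mA.

I ≈ 0.52 mA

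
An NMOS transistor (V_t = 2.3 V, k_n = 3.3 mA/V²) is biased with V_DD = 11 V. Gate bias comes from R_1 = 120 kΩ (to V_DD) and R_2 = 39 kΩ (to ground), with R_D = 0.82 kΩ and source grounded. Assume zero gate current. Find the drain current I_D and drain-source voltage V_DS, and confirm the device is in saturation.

V_G = V_DD·R_2/(R_1+R_2) = 11×39/159 = 2.7 V. With the source grounded, V_GS = V_G = 2.7 V.
Assume saturation: I_D = (k_n/2)(V_GS − V_t)² = (3.3/2)×(2.7 − 2.3)² = 1.65×0.398² = 0.262 mA.
V_DS = V_DD − I_D·R_D = 11 − 0.262×0.82 = 10.8 V.
Saturation requires V_DS ≥ V_GS − V_t = 0.398 V; 10.8 ≥ 0.398 ✓.

I_D ≈ 0.26 mA, V_DS ≈ 11 V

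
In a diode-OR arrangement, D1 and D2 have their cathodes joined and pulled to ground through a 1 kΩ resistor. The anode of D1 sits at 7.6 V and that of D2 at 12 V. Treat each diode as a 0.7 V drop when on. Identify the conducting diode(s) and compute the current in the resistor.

Assume both conduct. Then node N would need to be at both 7.6−0.7 = 6.9 V and 12−0.7 = 11.3 V, which is impossible.
Assume only D2 conducts: V_N = 12 − 0.7 = 11.3 V, so I_R = 11.3/1 = 11.3 mA.
Check D1: its anode-to-cathode voltage is 7.6 − 11.3 = -3.7 V < 0.7 V, so it is off. The assumption is consistent.

Only D2 conducts; I_R ≈ 11 mA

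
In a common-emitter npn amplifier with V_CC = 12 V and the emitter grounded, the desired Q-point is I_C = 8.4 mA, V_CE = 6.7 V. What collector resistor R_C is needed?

R_C ≈ 0.63 kΩ

Collector loop: V_CC = I_C·R_C + V_CE.
R_C = (V_CC − V_CE)/I_C = (12 − 6.7)/8.4 = 0.631 kΩ.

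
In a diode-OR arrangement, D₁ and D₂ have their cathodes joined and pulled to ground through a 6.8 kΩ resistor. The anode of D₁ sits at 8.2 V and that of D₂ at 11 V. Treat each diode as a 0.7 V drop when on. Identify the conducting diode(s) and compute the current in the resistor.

Only D₂ conducts; I_R ≈ 1.5 mA

Assume both conduct. Then node N would need to be at both 8.2−0.7 = 7.5 V and 11−0.7 = 10.3 V, which is impossible.
Assume only D₂ conducts: V_N = 11 − 0.7 = 10.3 V, so I_R = 10.3/6.8 = 1.51 mA.
Check D₁: its anode-to-cathode voltage is 8.2 − 10.3 = -2.1 V < 0.7 V, so it is off. The assumption is consistent.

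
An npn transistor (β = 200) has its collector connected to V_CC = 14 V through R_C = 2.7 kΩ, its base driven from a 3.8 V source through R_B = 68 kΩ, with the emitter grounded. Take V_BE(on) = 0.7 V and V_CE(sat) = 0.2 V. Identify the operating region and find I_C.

Assume active: I_B = (3.8 − 0.7)/68 = 0.0456 mA, giving I_C = β·I_B = 9.12 mA.
But then V_CE = 14 − 9.12×2.7 = -10.6 V < V_CE(sat) = 0.2 V — impossible in the active region.
So the transistor is saturated. With V_CE = 0.2 V, I_C = (V_CC − 0.2)/R_C = 13.8/2.7 = 5.11 mA.
Check: β·I_B = 9.12 mA > I_C = 5.11 mA, confirming saturation.

saturation; I_C ≈ 5.1 mA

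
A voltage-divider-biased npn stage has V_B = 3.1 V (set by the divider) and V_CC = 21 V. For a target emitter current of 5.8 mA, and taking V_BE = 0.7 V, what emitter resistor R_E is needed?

V_E = V_B − V_BE = 3.1 − 0.7 = 2.4 V.
R_E = V_E / I_E = 2.4 / 5.8 = 0.414 kΩ.

R_E ≈ 0.41 kΩ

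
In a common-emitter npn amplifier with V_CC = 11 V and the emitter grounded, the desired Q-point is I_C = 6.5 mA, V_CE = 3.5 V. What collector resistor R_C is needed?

R_C ≈ 1.2 kΩ

Collector loop: V_CC = I_C·R_C + V_CE.
R_C = (V_CC − V_CE)/I_C = (11 − 3.5)/6.5 = 1.15 kΩ.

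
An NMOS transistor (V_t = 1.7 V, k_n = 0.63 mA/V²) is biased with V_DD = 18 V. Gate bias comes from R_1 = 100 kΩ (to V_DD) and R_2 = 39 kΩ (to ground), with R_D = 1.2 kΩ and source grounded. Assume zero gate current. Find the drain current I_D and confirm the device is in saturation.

I_D ≈ 3.5 mA

V_G = V_DD·R_2/(R_1+R_2) = 18×39/139 = 5.05 V. With the source grounded, V_GS = V_G = 5.05 V.
Assume saturation: I_D = (k_n/2)(V_GS − V_t)² = (0.63/2)×(5.05 − 1.7)² = 0.315×3.35² = 3.54 mA.
V_DS = V_DD − I_D·R_D = 18 − 3.54×1.2 = 13.8 V.
Saturation requires V_DS ≥ V_GS − V_t = 3.35 V; 13.8 ≥ 3.35 ✓.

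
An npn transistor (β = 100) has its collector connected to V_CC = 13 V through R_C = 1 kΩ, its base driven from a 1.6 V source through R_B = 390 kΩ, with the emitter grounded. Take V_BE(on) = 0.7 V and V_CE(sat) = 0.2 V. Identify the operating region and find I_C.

Assume active. Base-emitter loop: I_B = (V_BB − V_BE)/R_B = (1.6 − 0.7)/390 = 0.00231 mA.
I_C = β·I_B = 100×0.00231 = 0.231 mA.
V_CE = V_CC − I_C·R_C = 13 − 0.231×1 = 12.8 V > V_CE(sat), so the active-region assumption holds.

active; I_C ≈ 0.23 mA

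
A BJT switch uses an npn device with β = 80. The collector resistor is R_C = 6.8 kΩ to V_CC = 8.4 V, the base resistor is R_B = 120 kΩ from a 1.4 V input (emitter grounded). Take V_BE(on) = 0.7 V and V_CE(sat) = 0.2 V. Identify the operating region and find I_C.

active; I_C ≈ 0.47 mA

Assume active. Base-emitter loop: I_B = (V_BB − V_BE)/R_B = (1.4 − 0.7)/120 = 0.00583 mA.
I_C = β·I_B = 80×0.00583 = 0.467 mA.
V_CE = V_CC − I_C·R_C = 8.4 − 0.467×6.8 = 5.23 V > V_CE(sat), so the active-region assumption holds.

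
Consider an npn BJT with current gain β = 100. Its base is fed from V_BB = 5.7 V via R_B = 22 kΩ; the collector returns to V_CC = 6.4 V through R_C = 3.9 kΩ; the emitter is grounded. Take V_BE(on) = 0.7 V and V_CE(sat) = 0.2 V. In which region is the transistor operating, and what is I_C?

saturation; I_C ≈ 1.6 mA

Assume active: I_B = (5.7 − 0.7)/22 = 0.227 mA, giving I_C = β·I_B = 22.7 mA.
But then V_CE = 6.4 − 22.7×3.9 = -82.2 V < V_CE(sat) = 0.2 V — impossible in the active region.
So the transistor is saturated. With V_CE = 0.2 V, I_C = (V_CC − 0.2)/R_C = 6.2/3.9 = 1.59 mA.
Check: β·I_B = 22.7 mA > I_C = 1.59 mA, confirming saturation.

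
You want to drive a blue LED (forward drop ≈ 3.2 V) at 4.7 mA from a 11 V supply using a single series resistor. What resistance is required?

The resistor drops V_S − V_D = 11 − 3.2 = 7.8 V at 4.7 mA.
R = 7.8 V / 4.7 mA = 1.66 kΩ.

R ≈ 1.7 kΩ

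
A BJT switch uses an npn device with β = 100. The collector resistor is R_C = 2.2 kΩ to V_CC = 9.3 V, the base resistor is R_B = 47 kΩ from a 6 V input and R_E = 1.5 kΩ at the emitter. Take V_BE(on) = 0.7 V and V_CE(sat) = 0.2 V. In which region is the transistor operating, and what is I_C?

saturation; I_C ≈ 2.4 mA

Assume active: I_B = (6 − 0.7)/(47 + 101×1.5) = 0.0267 mA, I_C = β·I_B = 2.67 mA.
Then V_CE = 9.3 − 2.67×2.2 − 2.7×1.5 = -0.619 V < 0.2 V — the active assumption fails.
Re-solve with V_CE = 0.2 V. KCL at the emitter: V_E/R_E = (V_BB−0.7−V_E)/R_B + (V_CC−0.2−V_E)/R_C, giving V_E = 3.72 V.
I_C = (V_CC − 0.2 − V_E)/R_C = (9.1 − 3.72)/2.2 = 2.45 mA.
Check: I_B = (5.3 − 3.72)/47 = 0.0336 mA, and β·I_B = 3.36 mA > I_C, confirming saturation.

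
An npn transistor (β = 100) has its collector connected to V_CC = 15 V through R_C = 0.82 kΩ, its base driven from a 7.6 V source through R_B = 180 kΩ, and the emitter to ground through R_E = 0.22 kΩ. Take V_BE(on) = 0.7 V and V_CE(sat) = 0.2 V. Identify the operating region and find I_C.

Assume active. Base-emitter loop: I_B = (V_BB − V_BE)/(R_B + (β+1)R_E) = (7.6 − 0.7)/(180 + 101×0.22) = 0.0341 mA.
I_C = β·I_B = 100×0.0341 = 3.41 mA.
V_CE = V_CC − I_C·R_C − I_E·R_E = 15 − 3.41×0.82 − 3.45×0.22 = 11.4 V > V_CE(sat), so the active-region assumption holds.

active; I_C ≈ 3.4 mA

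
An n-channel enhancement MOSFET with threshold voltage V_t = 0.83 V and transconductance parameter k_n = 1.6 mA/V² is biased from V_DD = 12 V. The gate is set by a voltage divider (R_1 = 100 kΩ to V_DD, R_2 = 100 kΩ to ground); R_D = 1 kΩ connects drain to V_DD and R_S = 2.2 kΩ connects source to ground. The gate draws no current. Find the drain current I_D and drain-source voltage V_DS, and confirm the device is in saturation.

V_G = V_DD·R_2/(R_1+R_2) = 12×100/200 = 6 V.
Assume saturation: I_D = (k_n/2)(V_GS − V_t)² with V_GS = V_G − I_D·R_S = 6 − 2.2·I_D.
Substituting gives 3.87·I_D² − 19.2·I_D + 21.4 = 0, with roots I_D = 1.69 or 3.27 mA.
The root I_D = 3.27 mA gives V_GS = -1.19 V ≤ V_t, so take I_D = 1.69 mA.
Then V_GS = 2.28 V and V_DS = V_DD − I_D(R_D+R_S) = 12 − 1.69×3.2 = 6.59 V.
Saturation requires V_DS ≥ V_GS − V_t = 1.45 V; 6.59 ≥ 1.45 ✓.

I_D ≈ 1.7 mA, V_DS ≈ 6.6 V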